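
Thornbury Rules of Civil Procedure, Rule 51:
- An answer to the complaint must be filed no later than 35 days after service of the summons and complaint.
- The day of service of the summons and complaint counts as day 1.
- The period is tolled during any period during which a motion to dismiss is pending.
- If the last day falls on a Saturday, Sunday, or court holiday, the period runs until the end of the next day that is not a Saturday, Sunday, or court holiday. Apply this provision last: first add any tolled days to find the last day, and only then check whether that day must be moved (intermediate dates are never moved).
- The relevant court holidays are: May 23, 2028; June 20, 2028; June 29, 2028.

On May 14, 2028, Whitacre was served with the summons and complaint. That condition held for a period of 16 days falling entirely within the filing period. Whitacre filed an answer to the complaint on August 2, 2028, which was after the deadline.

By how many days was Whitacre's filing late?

Counting May 14, 2028 as day 1, day 35 is June 17, 2028.
Tolling adds 16 days: June 17, 2028 + 16 days = July 3, 2028.
July 3, 2028 is a Monday and not a court holiday, so no extension applies.
The deadline is July 3, 2028; from July 3, 2028 to August 2, 2028 is 30 days.

30 days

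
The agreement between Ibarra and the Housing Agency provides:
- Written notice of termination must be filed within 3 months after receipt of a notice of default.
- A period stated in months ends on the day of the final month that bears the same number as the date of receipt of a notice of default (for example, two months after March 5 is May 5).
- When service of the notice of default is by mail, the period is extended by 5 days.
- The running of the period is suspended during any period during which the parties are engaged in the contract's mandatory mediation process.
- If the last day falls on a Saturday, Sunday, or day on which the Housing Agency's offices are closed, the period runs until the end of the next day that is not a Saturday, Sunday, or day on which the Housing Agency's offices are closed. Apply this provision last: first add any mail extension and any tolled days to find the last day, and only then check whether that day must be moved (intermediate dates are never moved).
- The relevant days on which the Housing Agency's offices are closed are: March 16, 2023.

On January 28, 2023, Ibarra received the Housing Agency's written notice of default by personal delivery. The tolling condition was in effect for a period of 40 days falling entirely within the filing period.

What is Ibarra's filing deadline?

3 months after January 28, 2023 is April 28, 2023.
Service was not by mail, so no mail extension applies.
Tolling adds 40 days: April 28, 2023 + 40 days = June 7, 2023.
June 7, 2023 is a Wednesday and not a day on which the Housing Agency's offices are closed, so no extension applies.

June 7, 2023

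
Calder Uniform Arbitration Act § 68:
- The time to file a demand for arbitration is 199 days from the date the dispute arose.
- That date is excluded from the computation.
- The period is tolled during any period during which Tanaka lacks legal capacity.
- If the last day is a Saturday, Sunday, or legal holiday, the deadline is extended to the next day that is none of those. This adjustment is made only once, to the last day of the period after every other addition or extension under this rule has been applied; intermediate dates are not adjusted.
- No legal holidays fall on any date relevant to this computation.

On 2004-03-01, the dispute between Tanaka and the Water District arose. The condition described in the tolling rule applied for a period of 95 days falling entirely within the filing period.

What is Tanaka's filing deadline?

199 days after 2004-03-01 is September 16, 2004.
Tolling adds 95 days: September 16, 2004 + 95 days = December 20, 2004.
December 20, 2004 is a Monday and not a legal holiday, so no extension applies.

December 20, 2004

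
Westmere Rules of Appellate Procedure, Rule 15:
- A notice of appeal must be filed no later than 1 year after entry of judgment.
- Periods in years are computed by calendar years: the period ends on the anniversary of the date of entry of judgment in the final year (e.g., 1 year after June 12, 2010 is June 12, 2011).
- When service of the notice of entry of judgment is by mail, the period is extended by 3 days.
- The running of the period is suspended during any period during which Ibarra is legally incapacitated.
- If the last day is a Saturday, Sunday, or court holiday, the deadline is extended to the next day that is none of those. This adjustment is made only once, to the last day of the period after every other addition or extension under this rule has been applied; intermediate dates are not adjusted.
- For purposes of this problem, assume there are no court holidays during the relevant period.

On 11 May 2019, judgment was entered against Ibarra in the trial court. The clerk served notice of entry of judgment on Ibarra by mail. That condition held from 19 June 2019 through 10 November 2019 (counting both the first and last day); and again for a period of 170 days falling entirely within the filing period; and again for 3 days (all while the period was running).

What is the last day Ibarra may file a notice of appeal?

1 year after 11 May 2019 is May 11, 2020.
Service was by mail, adding 3 days: May 11, 2020 + 3 days = May 14, 2020.
From June 19, 2019 through November 10, 2019 inclusive is 145 days; tolling adds 145 days: May 14, 2020 + 145 days = October 6, 2020.
Tolling adds 170 days: October 6, 2020 + 170 days = March 25, 2021.
Tolling adds 3 days: March 25, 2021 + 3 days = March 28, 2021.
March 28, 2021 is Sunday. The next qualifying day is March 29, 2021.

March 29, 2021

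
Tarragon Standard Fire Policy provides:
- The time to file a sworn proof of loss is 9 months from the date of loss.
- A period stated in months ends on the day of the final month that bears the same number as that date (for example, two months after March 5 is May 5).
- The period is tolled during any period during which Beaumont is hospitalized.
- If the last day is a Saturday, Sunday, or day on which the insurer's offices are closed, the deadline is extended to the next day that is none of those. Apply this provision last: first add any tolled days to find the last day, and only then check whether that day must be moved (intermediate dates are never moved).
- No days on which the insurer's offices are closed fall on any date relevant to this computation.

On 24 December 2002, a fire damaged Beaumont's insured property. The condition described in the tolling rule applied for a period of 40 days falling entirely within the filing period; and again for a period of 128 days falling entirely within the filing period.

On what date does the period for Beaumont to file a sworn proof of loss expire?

9 months after 24 December 2002 is September 24, 2003.
Tolling adds 40 days: September 24, 2003 + 40 days = November 3, 2003.
Tolling adds 128 days: November 3, 2003 + 128 days = March 10, 2004.
March 10, 2004 is a Wednesday and not a day on which the insurer's offices are closed, so no extension applies.

March 10, 2004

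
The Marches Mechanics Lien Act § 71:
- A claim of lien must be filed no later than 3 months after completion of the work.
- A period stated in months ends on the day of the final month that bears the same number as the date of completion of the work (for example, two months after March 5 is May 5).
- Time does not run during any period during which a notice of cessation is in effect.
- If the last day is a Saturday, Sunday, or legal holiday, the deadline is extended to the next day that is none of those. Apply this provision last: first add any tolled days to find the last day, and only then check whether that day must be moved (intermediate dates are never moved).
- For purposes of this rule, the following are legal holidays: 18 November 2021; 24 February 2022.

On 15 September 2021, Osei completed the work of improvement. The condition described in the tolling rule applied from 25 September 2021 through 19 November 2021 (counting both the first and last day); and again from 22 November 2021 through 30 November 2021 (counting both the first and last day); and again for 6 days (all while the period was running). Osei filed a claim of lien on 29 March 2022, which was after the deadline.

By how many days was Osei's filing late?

32 days

3 months after 15 September 2021 is December 15, 2021.
From September 25, 2021 through November 19, 2021 inclusive is 56 days; tolling adds 56 days: December 15, 2021 + 56 days = February 9, 2022.
From November 22, 2021 through November 30, 2021 inclusive is 9 days; tolling adds 9 days: February 9, 2022 + 9 days = February 18, 2022.
Tolling adds 6 days: February 18, 2022 + 6 days = February 24, 2022.
February 24, 2022 is a listed holiday. The next qualifying day is February 25, 2022.
The deadline is February 25, 2022; from February 25, 2022 to March 29, 2022 is 32 days.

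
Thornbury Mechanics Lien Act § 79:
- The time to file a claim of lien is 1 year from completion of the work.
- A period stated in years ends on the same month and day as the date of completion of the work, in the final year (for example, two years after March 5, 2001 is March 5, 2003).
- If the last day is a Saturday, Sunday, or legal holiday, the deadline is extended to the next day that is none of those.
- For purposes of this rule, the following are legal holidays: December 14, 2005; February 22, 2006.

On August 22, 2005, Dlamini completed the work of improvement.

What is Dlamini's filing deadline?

August 22, 2006

1 year after August 22, 2005 is August 22, 2006.
August 22, 2006 is a Tuesday and not a legal holiday, so no extension applies.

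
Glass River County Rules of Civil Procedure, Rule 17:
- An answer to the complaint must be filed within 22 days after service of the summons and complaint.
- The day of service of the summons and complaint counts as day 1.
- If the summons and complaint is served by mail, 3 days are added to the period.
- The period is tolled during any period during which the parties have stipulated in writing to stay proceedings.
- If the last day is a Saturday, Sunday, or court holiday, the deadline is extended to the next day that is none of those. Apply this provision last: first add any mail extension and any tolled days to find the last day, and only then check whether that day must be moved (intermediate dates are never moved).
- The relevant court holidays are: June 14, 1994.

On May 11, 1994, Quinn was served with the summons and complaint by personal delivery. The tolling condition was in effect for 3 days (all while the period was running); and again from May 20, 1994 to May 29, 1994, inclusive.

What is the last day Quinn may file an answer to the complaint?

Counting May 11, 1994 as day 1, day 22 is June 1, 1994.
Service was not by mail, so no mail extension applies.
Tolling adds 3 days: June 1, 1994 + 3 days = June 4, 1994.
From May 20, 1994 through May 29, 1994 inclusive is 10 days; tolling adds 10 days: June 4, 1994 + 10 days = June 14, 1994.
June 14, 1994 is a listed holiday. The next qualifying day is June 15, 1994.

June 15, 1994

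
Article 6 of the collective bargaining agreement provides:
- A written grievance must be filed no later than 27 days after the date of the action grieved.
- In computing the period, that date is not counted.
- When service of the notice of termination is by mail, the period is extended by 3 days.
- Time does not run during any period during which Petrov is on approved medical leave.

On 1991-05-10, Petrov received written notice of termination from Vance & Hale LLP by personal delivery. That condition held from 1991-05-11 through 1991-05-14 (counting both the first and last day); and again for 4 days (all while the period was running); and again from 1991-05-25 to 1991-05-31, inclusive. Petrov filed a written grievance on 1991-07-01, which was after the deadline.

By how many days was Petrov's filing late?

10 days

27 days after 1991-05-10 is June 6, 1991.
Service was not by mail, so no mail extension applies.
From May 11, 1991 through May 14, 1991 inclusive is 4 days; tolling adds 4 days: June 6, 1991 + 4 days = June 10, 1991.
Tolling adds 4 days: June 10, 1991 + 4 days = June 14, 1991.
From May 25, 1991 through May 31, 1991 inclusive is 7 days; tolling adds 7 days: June 14, 1991 + 7 days = June 21, 1991.
The deadline is June 21, 1991; from June 21, 1991 to July 1, 1991 is 10 days.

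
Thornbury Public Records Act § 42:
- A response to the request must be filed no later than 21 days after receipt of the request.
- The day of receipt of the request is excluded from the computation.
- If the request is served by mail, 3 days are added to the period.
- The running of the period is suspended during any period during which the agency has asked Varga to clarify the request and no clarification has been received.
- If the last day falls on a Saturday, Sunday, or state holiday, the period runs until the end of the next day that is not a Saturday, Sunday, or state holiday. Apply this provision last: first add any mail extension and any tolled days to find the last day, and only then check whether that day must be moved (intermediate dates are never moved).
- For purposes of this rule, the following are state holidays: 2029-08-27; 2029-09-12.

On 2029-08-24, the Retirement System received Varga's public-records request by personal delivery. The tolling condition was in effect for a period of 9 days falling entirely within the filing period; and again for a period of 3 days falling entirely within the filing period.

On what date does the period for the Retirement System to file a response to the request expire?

21 days after 2029-08-24 is September 14, 2029.
Service was not by mail, so no mail extension applies.
Tolling adds 9 days: September 14, 2029 + 9 days = September 23, 2029.
Tolling adds 3 days: September 23, 2029 + 3 days = September 26, 2029.
September 26, 2029 is a Wednesday and not a state holiday, so no extension applies.

September 26, 2029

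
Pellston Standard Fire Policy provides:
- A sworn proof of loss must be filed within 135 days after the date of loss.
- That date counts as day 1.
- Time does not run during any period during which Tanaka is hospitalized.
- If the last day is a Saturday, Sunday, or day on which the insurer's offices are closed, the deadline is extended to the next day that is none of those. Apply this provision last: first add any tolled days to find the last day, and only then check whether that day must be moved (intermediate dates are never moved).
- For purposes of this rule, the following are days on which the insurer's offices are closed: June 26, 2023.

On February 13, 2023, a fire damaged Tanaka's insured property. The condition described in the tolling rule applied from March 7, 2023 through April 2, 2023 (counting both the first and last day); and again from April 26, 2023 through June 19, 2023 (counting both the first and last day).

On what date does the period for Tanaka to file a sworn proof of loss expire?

September 18, 2023

Counting February 13, 2023 as day 1, day 135 is June 27, 2023.
From March 7, 2023 through April 2, 2023 inclusive is 27 days; tolling adds 27 days: June 27, 2023 + 27 days = July 24, 2023.
From April 26, 2023 through June 19, 2023 inclusive is 55 days; tolling adds 55 days: July 24, 2023 + 55 days = September 17, 2023.
September 17, 2023 is Sunday. The next qualifying day is September 18, 2023.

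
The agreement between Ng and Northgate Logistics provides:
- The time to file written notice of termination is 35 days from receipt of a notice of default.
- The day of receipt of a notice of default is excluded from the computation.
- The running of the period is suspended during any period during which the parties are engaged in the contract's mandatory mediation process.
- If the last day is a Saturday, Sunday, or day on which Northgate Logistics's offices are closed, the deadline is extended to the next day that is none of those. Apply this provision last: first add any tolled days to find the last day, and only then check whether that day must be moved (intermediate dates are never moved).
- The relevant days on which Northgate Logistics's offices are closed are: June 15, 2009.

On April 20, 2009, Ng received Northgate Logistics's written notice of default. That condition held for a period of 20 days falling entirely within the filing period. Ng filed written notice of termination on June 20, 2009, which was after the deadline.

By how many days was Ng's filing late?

4 days

35 days after April 20, 2009 is May 25, 2009.
Tolling adds 20 days: May 25, 2009 + 20 days = June 14, 2009.
June 14, 2009 is Sunday; June 15, 2009 is a listed holiday. The next qualifying day is June 16, 2009.
The deadline is June 16, 2009; from June 16, 2009 to June 20, 2009 is 4 days.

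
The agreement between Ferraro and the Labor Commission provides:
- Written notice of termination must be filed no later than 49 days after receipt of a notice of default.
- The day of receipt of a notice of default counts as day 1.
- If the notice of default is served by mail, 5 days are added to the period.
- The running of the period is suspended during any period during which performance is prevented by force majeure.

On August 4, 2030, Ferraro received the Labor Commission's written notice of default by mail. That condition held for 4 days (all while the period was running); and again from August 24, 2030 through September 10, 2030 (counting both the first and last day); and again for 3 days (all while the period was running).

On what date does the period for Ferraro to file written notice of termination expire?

Counting August 4, 2030 as day 1, day 49 is September 21, 2030.
Service was by mail, adding 5 days: September 21, 2030 + 5 days = September 26, 2030.
Tolling adds 4 days: September 26, 2030 + 4 days = September 30, 2030.
From August 24, 2030 through September 10, 2030 inclusive is 18 days; tolling adds 18 days: September 30, 2030 + 18 days = October 18, 2030.
Tolling adds 3 days: October 18, 2030 + 3 days = October 21, 2030.

October 21, 2030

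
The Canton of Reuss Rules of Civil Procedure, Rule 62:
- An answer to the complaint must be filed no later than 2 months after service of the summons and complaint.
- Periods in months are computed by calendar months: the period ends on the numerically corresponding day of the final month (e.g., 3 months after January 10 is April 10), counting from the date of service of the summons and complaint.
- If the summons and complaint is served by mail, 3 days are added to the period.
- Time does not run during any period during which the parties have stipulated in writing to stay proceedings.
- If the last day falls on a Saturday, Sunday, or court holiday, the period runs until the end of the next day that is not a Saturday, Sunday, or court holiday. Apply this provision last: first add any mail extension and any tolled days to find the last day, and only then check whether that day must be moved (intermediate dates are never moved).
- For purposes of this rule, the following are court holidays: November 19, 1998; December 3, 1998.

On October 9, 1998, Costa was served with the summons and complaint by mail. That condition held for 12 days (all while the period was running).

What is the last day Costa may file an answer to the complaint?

2 months after October 9, 1998 is December 9, 1998.
Service was by mail, adding 3 days: December 9, 1998 + 3 days = December 12, 1998.
Tolling adds 12 days: December 12, 1998 + 12 days = December 24, 1998.
December 24, 1998 is a Thursday and not a court holiday, so no extension applies.

December 24, 1998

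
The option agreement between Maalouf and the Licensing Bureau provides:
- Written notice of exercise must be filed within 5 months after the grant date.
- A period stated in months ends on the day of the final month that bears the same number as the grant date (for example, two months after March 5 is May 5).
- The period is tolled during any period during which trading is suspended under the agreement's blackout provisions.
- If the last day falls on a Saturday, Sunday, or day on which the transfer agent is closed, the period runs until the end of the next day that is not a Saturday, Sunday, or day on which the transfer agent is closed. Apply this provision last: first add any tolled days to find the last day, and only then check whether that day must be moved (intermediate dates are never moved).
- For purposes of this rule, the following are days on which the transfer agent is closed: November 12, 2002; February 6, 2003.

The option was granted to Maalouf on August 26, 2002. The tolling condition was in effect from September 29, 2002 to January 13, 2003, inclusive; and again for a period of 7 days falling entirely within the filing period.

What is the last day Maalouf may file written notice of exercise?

5 months after August 26, 2002 is January 26, 2003.
From September 29, 2002 through January 13, 2003 inclusive is 107 days; tolling adds 107 days: January 26, 2003 + 107 days = May 13, 2003.
Tolling adds 7 days: May 13, 2003 + 7 days = May 20, 2003.
May 20, 2003 is a Tuesday and not a day on which the transfer agent is closed, so no extension applies.

May 20, 2003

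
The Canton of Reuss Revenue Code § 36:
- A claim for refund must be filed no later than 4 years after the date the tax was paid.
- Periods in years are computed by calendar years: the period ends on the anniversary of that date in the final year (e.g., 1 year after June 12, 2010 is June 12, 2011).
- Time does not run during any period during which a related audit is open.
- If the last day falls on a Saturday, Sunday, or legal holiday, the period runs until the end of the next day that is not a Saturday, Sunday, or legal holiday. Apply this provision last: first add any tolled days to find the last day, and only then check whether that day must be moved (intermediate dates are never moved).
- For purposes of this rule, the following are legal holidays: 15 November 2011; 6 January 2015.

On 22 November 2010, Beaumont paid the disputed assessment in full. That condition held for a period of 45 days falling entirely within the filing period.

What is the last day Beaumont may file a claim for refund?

January 7, 2015

4 years after 22 November 2010 is November 22, 2014.
Tolling adds 45 days: November 22, 2014 + 45 days = January 6, 2015.
January 6, 2015 is a listed holiday. The next qualifying day is January 7, 2015.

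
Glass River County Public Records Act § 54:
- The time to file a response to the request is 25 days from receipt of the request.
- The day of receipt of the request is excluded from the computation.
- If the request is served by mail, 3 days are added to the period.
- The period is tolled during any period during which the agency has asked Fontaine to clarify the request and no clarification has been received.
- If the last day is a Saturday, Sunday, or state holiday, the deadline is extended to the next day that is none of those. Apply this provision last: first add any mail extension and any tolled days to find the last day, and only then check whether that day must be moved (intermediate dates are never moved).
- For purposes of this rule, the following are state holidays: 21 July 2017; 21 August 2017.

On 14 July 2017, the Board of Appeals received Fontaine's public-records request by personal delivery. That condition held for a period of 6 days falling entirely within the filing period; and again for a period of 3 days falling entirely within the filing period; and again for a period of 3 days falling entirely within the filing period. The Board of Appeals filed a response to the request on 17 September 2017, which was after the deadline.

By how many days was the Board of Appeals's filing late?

26 days

25 days after 14 July 2017 is August 8, 2017.
Service was not by mail, so no mail extension applies.
Tolling adds 6 days: August 8, 2017 + 6 days = August 14, 2017.
Tolling adds 3 days: August 14, 2017 + 3 days = August 17, 2017.
Tolling adds 3 days: August 17, 2017 + 3 days = August 20, 2017.
August 20, 2017 is Sunday; August 21, 2017 is a listed holiday. The next qualifying day is August 22, 2017.
The deadline is August 22, 2017; from August 22, 2017 to September 17, 2017 is 26 days.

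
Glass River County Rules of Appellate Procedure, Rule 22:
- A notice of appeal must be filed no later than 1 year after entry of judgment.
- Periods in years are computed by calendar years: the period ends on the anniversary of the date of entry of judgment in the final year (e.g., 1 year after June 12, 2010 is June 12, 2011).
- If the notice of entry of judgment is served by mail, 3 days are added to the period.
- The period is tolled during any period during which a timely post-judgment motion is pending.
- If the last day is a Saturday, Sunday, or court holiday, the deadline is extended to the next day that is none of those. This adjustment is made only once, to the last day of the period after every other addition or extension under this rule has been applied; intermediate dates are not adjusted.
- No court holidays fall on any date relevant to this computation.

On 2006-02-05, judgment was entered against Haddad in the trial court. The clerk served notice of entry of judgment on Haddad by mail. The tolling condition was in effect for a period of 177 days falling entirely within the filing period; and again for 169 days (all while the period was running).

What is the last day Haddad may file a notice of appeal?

1 year after 2006-02-05 is February 5, 2007.
Service was by mail, adding 3 days: February 5, 2007 + 3 days = February 8, 2007.
Tolling adds 177 days: February 8, 2007 + 177 days = August 4, 2007.
Tolling adds 169 days: August 4, 2007 + 169 days = January 20, 2008.
January 20, 2008 is Sunday. The next qualifying day is January 21, 2008.

January 21, 2008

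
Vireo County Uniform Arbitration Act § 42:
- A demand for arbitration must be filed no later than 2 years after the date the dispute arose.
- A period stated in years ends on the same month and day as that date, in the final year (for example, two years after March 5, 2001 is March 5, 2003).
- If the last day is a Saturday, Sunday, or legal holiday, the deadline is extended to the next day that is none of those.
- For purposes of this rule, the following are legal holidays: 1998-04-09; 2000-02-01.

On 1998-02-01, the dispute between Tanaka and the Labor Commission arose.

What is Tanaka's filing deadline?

2 years after 1998-02-01 is February 1, 2000.
February 1, 2000 is a listed holiday. The next qualifying day is February 2, 2000.

February 2, 2000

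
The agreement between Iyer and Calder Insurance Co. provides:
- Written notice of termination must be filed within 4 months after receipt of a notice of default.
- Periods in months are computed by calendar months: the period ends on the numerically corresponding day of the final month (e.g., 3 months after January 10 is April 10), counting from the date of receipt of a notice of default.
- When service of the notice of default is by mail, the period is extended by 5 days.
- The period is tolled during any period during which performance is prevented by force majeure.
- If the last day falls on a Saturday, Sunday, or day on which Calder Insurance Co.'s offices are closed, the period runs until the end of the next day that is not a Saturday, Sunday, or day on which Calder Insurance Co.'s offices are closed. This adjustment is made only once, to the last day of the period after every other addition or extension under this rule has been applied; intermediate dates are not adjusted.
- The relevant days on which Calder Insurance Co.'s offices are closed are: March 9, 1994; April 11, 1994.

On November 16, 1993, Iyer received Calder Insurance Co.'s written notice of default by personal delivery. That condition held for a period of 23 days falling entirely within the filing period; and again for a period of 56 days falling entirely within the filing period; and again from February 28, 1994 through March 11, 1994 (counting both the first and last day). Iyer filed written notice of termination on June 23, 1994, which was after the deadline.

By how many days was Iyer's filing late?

4 months after November 16, 1993 is March 16, 1994.
Service was not by mail, so no mail extension applies.
Tolling adds 23 days: March 16, 1994 + 23 days = April 8, 1994.
Tolling adds 56 days: April 8, 1994 + 56 days = June 3, 1994.
From February 28, 1994 through March 11, 1994 inclusive is 12 days; tolling adds 12 days: June 3, 1994 + 12 days = June 15, 1994.
June 15, 1994 is a Wednesday and not a day on which Calder Insurance Co.'s offices are closed, so no extension applies.
The deadline is June 15, 1994; from June 15, 1994 to June 23, 1994 is 8 days.

8 days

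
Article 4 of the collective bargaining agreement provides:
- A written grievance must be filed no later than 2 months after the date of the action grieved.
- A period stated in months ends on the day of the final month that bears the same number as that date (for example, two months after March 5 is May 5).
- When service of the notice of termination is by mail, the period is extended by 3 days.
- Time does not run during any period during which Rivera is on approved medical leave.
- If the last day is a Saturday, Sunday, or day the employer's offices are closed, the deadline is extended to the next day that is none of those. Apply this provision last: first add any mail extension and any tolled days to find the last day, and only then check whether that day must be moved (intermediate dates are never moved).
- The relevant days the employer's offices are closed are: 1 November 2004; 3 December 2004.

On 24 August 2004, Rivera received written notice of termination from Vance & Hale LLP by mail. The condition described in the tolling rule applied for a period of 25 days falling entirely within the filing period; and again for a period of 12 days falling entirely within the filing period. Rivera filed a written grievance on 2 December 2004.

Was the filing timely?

Yes

2 months after 24 August 2004 is October 24, 2004.
Service was by mail, adding 3 days: October 24, 2004 + 3 days = October 27, 2004.
Tolling adds 25 days: October 27, 2004 + 25 days = November 21, 2004.
Tolling adds 12 days: November 21, 2004 + 12 days = December 3, 2004.
December 3, 2004 is a listed holiday; December 4, 2004 is Saturday; December 5, 2004 is Sunday. The next qualifying day is December 6, 2004.
The deadline is December 6, 2004; the filing on December 2, 2004 is on or before that date.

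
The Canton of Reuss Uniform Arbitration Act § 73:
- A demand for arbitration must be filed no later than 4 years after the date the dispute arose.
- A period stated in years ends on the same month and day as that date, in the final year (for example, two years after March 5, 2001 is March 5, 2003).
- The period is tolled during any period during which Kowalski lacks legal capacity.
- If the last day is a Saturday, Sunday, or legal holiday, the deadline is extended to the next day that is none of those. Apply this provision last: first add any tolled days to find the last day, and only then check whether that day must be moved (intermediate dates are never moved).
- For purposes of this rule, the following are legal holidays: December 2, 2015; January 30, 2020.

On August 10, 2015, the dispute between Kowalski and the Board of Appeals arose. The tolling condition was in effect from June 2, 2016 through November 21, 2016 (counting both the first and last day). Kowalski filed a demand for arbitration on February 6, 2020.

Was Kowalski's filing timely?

4 years after August 10, 2015 is August 10, 2019.
From June 2, 2016 through November 21, 2016 inclusive is 173 days; tolling adds 173 days: August 10, 2019 + 173 days = January 30, 2020.
January 30, 2020 is a listed holiday. The next qualifying day is January 31, 2020.
The deadline is January 31, 2020; the filing on February 6, 2020 is after that date.

No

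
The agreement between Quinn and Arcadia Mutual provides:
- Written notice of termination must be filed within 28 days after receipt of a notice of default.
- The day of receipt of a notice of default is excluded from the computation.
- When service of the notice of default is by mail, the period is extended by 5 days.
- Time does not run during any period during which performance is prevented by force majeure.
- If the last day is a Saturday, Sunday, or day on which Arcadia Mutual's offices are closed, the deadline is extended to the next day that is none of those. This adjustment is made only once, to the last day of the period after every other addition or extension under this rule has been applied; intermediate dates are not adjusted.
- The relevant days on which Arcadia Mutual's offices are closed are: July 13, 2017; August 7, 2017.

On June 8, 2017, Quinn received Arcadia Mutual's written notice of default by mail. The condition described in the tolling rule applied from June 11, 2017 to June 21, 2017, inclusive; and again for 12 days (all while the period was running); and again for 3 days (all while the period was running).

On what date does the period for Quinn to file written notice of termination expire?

28 days after June 8, 2017 is July 6, 2017.
Service was by mail, adding 5 days: July 6, 2017 + 5 days = July 11, 2017.
From June 11, 2017 through June 21, 2017 inclusive is 11 days; tolling adds 11 days: July 11, 2017 + 11 days = July 22, 2017.
Tolling adds 12 days: July 22, 2017 + 12 days = August 3, 2017.
Tolling adds 3 days: August 3, 2017 + 3 days = August 6, 2017.
August 6, 2017 is Sunday; August 7, 2017 is a listed holiday. The next qualifying day is August 8, 2017.

August 8, 2017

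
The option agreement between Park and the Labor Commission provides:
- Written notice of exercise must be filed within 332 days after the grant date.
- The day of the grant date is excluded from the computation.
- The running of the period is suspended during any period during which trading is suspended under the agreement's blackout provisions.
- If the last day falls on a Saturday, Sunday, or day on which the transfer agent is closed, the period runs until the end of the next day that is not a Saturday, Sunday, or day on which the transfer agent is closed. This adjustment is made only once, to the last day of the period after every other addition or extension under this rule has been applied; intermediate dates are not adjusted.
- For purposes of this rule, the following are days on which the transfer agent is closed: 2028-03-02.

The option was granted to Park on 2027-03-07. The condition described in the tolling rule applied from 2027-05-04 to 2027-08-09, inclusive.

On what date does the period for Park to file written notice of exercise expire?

May 10, 2028

332 days after 2027-03-07 is February 2, 2028.
From May 4, 2027 through August 9, 2027 inclusive is 98 days; tolling adds 98 days: February 2, 2028 + 98 days = May 10, 2028.
May 10, 2028 is a Wednesday and not a day on which the transfer agent is closed, so no extension applies.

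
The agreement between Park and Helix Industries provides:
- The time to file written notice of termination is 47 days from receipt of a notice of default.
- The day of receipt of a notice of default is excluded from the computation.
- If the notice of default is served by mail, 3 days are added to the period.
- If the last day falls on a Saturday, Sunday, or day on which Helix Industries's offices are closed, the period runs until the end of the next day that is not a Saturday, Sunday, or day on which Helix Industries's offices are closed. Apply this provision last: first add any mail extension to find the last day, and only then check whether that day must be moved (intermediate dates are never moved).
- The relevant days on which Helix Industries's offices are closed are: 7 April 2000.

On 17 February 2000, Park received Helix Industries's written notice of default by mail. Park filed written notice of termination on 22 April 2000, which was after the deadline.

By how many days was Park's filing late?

47 days after 17 February 2000 is April 4, 2000.
Service was by mail, adding 3 days: April 4, 2000 + 3 days = April 7, 2000.
April 7, 2000 is a listed holiday; April 8, 2000 is Saturday; April 9, 2000 is Sunday. The next qualifying day is April 10, 2000.
The deadline is April 10, 2000; from April 10, 2000 to April 22, 2000 is 12 days.

12 days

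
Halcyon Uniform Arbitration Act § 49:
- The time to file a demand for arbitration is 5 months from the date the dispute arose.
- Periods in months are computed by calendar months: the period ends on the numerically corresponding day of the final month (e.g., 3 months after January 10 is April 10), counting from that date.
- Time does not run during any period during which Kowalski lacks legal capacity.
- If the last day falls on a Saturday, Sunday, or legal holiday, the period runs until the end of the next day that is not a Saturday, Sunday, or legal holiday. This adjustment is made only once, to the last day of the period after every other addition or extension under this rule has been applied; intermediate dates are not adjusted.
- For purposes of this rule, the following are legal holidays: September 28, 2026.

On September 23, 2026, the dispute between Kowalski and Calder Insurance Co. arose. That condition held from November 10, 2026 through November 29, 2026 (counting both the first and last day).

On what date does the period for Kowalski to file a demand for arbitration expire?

March 15, 2027

5 months after September 23, 2026 is February 23, 2027.
From November 10, 2026 through November 29, 2026 inclusive is 20 days; tolling adds 20 days: February 23, 2027 + 20 days = March 15, 2027.
March 15, 2027 is a Monday and not a legal holiday, so no extension applies.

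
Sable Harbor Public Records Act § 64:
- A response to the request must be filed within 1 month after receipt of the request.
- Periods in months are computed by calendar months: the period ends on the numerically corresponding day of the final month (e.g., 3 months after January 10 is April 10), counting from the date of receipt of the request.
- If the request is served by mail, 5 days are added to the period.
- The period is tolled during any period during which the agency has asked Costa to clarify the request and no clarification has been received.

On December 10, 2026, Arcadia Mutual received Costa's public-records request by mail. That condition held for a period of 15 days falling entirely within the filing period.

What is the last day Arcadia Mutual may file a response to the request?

January 30, 2027

1 month after December 10, 2026 is January 10, 2027.
Service was by mail, adding 5 days: January 10, 2027 + 5 days = January 15, 2027.
Tolling adds 15 days: January 15, 2027 + 15 days = January 30, 2027.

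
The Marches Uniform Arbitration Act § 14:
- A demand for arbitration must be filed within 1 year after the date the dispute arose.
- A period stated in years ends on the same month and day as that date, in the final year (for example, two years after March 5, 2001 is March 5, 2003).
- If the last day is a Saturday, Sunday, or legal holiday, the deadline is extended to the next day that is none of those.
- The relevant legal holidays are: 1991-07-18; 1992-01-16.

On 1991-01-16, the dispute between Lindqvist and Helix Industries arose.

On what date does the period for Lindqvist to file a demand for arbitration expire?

1 year after 1991-01-16 is January 16, 1992.
January 16, 1992 is a listed holiday. The next qualifying day is January 17, 1992.

January 17, 1992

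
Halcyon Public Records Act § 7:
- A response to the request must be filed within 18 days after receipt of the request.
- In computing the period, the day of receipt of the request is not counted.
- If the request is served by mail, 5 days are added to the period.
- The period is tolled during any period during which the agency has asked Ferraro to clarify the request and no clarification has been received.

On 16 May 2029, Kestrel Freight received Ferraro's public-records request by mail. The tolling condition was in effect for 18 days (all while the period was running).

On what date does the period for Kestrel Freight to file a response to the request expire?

18 days after 16 May 2029 is June 3, 2029.
Service was by mail, adding 5 days: June 3, 2029 + 5 days = June 8, 2029.
Tolling adds 18 days: June 8, 2029 + 18 days = June 26, 2029.

June 26, 2029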